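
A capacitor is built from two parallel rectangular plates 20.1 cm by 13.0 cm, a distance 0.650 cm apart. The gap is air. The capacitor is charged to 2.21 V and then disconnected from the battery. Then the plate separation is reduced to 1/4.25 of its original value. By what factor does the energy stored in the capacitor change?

U₂/U₁ ≈ 0.235

Isolated ⇒ Q is held fixed.
C₂ = 4.25 C₁ and U = Q²/(2C), so U₂/U₁ = C₁/C₂ = 0.235.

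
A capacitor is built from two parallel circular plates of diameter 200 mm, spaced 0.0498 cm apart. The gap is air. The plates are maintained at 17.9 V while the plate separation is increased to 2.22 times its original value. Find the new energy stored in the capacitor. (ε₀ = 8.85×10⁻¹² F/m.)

U ≈ 40.3 nJ

A = π(200/2 mm)² = 3.14×10⁻² m².
Initially C₁ = ε₀A/d = 8.85×10⁻¹² × 3.14×10⁻² / 4.98×10⁻⁴ = 5.58×10⁻¹⁰ F.
U₁ = 8.94×10⁻⁸ J.
Battery connected ⇒ V is held fixed. C₂ = 0.450 C₁ and U = ½CV², so U₂/U₁ = C₂/C₁ = 0.450.
U₂ = 0.450 × 8.94×10⁻⁸ = 4.03×10⁻⁸ J.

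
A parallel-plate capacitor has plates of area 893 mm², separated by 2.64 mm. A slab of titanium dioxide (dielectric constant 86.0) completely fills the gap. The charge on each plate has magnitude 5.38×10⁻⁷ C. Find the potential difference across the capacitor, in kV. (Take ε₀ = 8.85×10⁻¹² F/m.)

V ≈ 2.09 kV

A = 893 mm² = 8.93×10⁻⁴ m².
C = κε₀A/d = 86.0 × 8.85×10⁻¹² × 8.93×10⁻⁴ / 2.64×10⁻³ = 2.57×10⁻¹⁰ F.
V = Q/C = 5.38×10⁻⁷ / 2.57×10⁻¹⁰ = 2.09×10³ V.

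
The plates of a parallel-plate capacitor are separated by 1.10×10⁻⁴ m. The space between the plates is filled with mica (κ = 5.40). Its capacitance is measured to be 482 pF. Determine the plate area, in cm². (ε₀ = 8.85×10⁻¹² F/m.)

A ≈ 11.1 cm²

A = Cd/(κε₀) = 4.82×10⁻¹⁰ × 1.10×10⁻⁴ / (5.40 × 8.85×10⁻¹²) = 1.11×10⁻³ m².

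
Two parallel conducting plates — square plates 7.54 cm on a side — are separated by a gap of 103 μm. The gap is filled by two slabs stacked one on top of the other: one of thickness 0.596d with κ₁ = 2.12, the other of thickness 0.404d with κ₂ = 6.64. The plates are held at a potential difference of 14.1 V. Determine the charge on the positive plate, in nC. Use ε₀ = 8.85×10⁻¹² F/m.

20.1 nC

A = (7.54 cm)² = 5.69×10⁻³ m².
Stacked slabs ⇒ two capacitors in series, each with the full plate area.
C₁ = κ₁ε₀A/d₁ = 2.12 × 8.85×10⁻¹² × 5.69×10⁻³ / 6.14×10⁻⁵ = 1.74×10⁻⁹ F.
C₂ = κ₂ε₀A/d₂ = 6.64 × 8.85×10⁻¹² × 5.69×10⁻³ / 4.16×10⁻⁵ = 8.03×10⁻⁹ F.
C = (1/C₁ + 1/C₂)⁻¹ = 1.43×10⁻⁹ F.
Q = CV = 1.43×10⁻⁹ × 14.1 = 2.01×10⁻⁸ C.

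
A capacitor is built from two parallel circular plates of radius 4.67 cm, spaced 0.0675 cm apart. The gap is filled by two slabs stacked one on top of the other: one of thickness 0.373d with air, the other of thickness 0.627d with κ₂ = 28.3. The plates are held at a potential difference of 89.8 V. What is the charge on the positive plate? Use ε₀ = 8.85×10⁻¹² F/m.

20.4 nC

A = π(4.67 cm)² = 6.85×10⁻³ m².
Stacked slabs ⇒ two capacitors in series, each with the full plate area.
C₁ = κ₁ε₀A/d₁ = 1.00 × 8.85×10⁻¹² × 6.85×10⁻³ / 2.52×10⁻⁴ = 2.41×10⁻¹⁰ F.
C₂ = κ₂ε₀A/d₂ = 28.3 × 8.85×10⁻¹² × 6.85×10⁻³ / 4.23×10⁻⁴ = 4.05×10⁻⁹ F.
C = (1/C₁ + 1/C₂)⁻¹ = 2.27×10⁻¹⁰ F.
Q = CV = 2.27×10⁻¹⁰ × 89.8 = 2.04×10⁻⁸ C.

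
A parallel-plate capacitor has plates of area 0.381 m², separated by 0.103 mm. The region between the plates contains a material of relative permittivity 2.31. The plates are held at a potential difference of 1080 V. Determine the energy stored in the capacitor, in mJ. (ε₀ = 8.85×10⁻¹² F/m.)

44.1 mJ

C = κε₀A/d = 2.31 × 8.85×10⁻¹² × 0.381 / 1.03×10⁻⁴ = 7.56×10⁻⁸ F.
U = ½CV² = ½ × 7.56×10⁻⁸ × (1080)² = 4.41×10⁻² J.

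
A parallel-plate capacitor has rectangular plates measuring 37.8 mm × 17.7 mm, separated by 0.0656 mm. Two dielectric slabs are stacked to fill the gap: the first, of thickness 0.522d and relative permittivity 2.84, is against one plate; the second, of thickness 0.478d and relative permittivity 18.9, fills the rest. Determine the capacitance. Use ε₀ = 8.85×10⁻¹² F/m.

C ≈ 432 pF

A = 37.8 × 17.7 mm² = 6.69×10⁻⁴ m².
Stacked slabs ⇒ two capacitors in series, each with the full plate area.
C₁ = κ₁ε₀A/d₁ = 2.84 × 8.85×10⁻¹² × 6.69×10⁻⁴ / 3.42×10⁻⁵ = 4.91×10⁻¹⁰ F.
C₂ = κ₂ε₀A/d₂ = 18.9 × 8.85×10⁻¹² × 6.69×10⁻⁴ / 3.14×10⁻⁵ = 3.57×10⁻⁹ F.
C = (1/C₁ + 1/C₂)⁻¹ = 4.32×10⁻¹⁰ F.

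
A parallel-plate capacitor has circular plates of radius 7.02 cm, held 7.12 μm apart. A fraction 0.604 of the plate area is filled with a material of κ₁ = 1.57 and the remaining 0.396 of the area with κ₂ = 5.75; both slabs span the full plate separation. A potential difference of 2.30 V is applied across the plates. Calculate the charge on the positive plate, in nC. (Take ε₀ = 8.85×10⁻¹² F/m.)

A = π(7.02 cm)² = 1.55×10⁻² m².
Side-by-side slabs ⇒ two capacitors in parallel, each spanning the full gap.
C₁ = κ₁ε₀A₁/d = 1.57 × 8.85×10⁻¹² × 9.35×10⁻³ / 7.12×10⁻⁶ = 1.82×10⁻⁸ F.
C₂ = κ₂ε₀A₂/d = 5.75 × 8.85×10⁻¹² × 6.13×10⁻³ / 7.12×10⁻⁶ = 4.38×10⁻⁸ F.
C = C₁ + C₂ = 6.21×10⁻⁸ F.
Q = CV = 6.21×10⁻⁸ × 2.30 = 1.43×10⁻⁷ C.

143 nC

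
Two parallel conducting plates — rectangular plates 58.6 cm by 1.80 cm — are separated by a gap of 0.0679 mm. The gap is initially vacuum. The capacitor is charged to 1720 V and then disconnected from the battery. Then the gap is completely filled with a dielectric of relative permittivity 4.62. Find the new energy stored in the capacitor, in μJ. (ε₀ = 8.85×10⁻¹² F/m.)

A = 58.6 × 1.80 cm² = 1.05×10⁻² m².
Initially C₁ = ε₀A/d = 8.85×10⁻¹² × 1.05×10⁻² / 6.79×10⁻⁵ = 1.37×10⁻⁹ F.
U₁ = 2.03×10⁻³ J.
Isolated ⇒ Q is held fixed. C₂ = 4.62 C₁ and U = Q²/(2C), so U₂/U₁ = C₁/C₂ = 0.216.
U₂ = 0.216 × 2.03×10⁻³ = 4.40×10⁻⁴ J.

U ≈ 440 μJ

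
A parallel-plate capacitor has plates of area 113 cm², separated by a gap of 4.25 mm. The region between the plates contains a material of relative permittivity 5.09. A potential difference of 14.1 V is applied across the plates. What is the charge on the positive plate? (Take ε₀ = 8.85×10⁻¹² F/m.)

1.69 nC

A = 113 cm² = 1.13×10⁻² m².
C = κε₀A/d = 5.09 × 8.85×10⁻¹² × 1.13×10⁻² / 4.25×10⁻³ = 1.20×10⁻¹⁰ F.
Q = CV = 1.20×10⁻¹⁰ × 14.1 = 1.69×10⁻⁹ C.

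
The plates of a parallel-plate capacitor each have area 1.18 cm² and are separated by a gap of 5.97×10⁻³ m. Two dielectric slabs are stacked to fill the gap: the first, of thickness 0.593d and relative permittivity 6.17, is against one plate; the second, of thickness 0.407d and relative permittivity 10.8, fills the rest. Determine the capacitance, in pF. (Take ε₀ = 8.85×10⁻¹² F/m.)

A = 1.18 cm² = 1.18×10⁻⁴ m².
Stacked slabs ⇒ two capacitors in series, each with the full plate area.
C₁ = κ₁ε₀A/d₁ = 6.17 × 8.85×10⁻¹² × 1.18×10⁻⁴ / 3.54×10⁻³ = 1.82×10⁻¹² F.
C₂ = κ₂ε₀A/d₂ = 10.8 × 8.85×10⁻¹² × 1.18×10⁻⁴ / 2.43×10⁻³ = 4.64×10⁻¹² F.
C = (1/C₁ + 1/C₂)⁻¹ = 1.31×10⁻¹² F.

C ≈ 1.31 pF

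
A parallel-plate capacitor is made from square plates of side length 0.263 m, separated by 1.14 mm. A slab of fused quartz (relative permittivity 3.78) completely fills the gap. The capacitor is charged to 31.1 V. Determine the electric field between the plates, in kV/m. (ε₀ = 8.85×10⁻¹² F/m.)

E ≈ 27.3 kV/m

E = V/d = 31.1 / 1.14×10⁻³ = 2.73×10⁴ V/m.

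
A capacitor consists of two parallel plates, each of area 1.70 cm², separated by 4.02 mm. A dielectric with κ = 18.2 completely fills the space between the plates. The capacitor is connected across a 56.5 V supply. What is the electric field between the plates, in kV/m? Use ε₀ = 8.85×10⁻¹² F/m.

E = V/d = 56.5 / 4.02×10⁻³ = 1.41×10⁴ V/m.

E ≈ 14.1 kV/m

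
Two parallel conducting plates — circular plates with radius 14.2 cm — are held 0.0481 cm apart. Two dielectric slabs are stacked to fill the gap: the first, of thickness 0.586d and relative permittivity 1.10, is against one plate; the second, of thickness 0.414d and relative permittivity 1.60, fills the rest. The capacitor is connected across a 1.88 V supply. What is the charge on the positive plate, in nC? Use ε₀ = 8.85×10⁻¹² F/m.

Q ≈ 2.77 nC

A = π(14.2 cm)² = 6.33×10⁻² m².
Stacked slabs ⇒ two capacitors in series, each with the full plate area.
C₁ = κ₁ε₀A/d₁ = 1.10 × 8.85×10⁻¹² × 6.33×10⁻² / 2.82×10⁻⁴ = 2.19×10⁻⁹ F.
C₂ = κ₂ε₀A/d₂ = 1.60 × 8.85×10⁻¹² × 6.33×10⁻² / 1.99×10⁻⁴ = 4.50×10⁻⁹ F.
C = (1/C₁ + 1/C₂)⁻¹ = 1.47×10⁻⁹ F.
Q = CV = 1.47×10⁻⁹ × 1.88 = 2.77×10⁻⁹ C.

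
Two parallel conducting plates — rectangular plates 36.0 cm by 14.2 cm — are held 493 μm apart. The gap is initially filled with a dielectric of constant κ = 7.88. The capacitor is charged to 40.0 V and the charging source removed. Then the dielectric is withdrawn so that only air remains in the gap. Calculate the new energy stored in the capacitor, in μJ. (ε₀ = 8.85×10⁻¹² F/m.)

45.6 μJ

A = 36.0 × 14.2 cm² = 5.11×10⁻² m².
Initially C₁ = κε₀A/d = 7.88 × 8.85×10⁻¹² × 5.11×10⁻² / 4.93×10⁻⁴ = 7.23×10⁻⁹ F.
U₁ = 5.79×10⁻⁶ J.
Isolated ⇒ Q is held fixed. C₂ = 0.127 C₁ and U = Q²/(2C), so U₂/U₁ = C₁/C₂ = 7.88.
U₂ = 7.88 × 5.79×10⁻⁶ = 4.56×10⁻⁵ J.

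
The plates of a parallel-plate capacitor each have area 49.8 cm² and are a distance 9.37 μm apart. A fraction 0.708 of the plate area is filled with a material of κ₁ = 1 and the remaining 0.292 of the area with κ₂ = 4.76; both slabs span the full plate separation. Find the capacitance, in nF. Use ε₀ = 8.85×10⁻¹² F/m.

C ≈ 9.87 nF

A = 49.8 cm² = 4.98×10⁻³ m².
Side-by-side slabs ⇒ two capacitors in parallel, each spanning the full gap.
C₁ = κ₁ε₀A₁/d = 1.00 × 8.85×10⁻¹² × 3.53×10⁻³ / 9.37×10⁻⁶ = 3.33×10⁻⁹ F.
C₂ = κ₂ε₀A₂/d = 4.76 × 8.85×10⁻¹² × 1.45×10⁻³ / 9.37×10⁻⁶ = 6.54×10⁻⁹ F.
C = C₁ + C₂ = 9.87×10⁻⁹ F.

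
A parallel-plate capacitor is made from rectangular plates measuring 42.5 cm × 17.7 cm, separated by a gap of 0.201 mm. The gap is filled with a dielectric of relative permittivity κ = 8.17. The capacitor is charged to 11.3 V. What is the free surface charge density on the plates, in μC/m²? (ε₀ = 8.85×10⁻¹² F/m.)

A = 42.5 × 17.7 cm² = 7.52×10⁻² m².
C = κε₀A/d = 8.17 × 8.85×10⁻¹² × 7.52×10⁻² / 2.01×10⁻⁴ = 2.71×10⁻⁸ F.
σ = Q/A = CV/A = 2.71×10⁻⁸ × 11.3 / 7.52×10⁻² = 4.06×10⁻⁶ C/m².

σ ≈ 4.06 μC/m²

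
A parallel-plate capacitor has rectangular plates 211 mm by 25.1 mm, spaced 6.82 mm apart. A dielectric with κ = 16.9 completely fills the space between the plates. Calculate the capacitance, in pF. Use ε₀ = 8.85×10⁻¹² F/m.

A = 211 × 25.1 mm² = 5.30×10⁻³ m².
C = κε₀A/d = 16.9 × 8.85×10⁻¹² × 5.30×10⁻³ / 6.82×10⁻³ = 1.16×10⁻¹⁰ F.

116 pF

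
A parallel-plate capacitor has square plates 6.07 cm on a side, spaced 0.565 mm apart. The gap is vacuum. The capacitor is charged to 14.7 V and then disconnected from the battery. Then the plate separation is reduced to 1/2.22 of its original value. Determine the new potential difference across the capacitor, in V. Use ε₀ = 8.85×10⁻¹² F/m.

A = (6.07 cm)² = 3.68×10⁻³ m².
Initially C₁ = ε₀A/d = 8.85×10⁻¹² × 3.68×10⁻³ / 5.65×10⁻⁴ = 5.77×10⁻¹¹ F.
V₁ = 14.7 V.
Isolated ⇒ Q is held fixed. C₂ = 2.22 C₁ and V = Q/C, so V₂/V₁ = C₁/C₂ = 0.450.
V₂ = 0.450 × 14.7 = 6.62 V.

V ≈ 6.62 V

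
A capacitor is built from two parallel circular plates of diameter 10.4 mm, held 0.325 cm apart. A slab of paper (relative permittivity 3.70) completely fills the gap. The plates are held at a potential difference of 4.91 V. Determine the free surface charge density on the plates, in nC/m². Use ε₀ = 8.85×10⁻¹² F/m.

49.5 nC/m²

A = π(10.4/2 mm)² = 8.49×10⁻⁵ m².
C = κε₀A/d = 3.70 × 8.85×10⁻¹² × 8.49×10⁻⁵ / 3.25×10⁻³ = 8.56×10⁻¹³ F.
σ = Q/A = CV/A = 8.56×10⁻¹³ × 4.91 / 8.49×10⁻⁵ = 4.95×10⁻⁸ C/m².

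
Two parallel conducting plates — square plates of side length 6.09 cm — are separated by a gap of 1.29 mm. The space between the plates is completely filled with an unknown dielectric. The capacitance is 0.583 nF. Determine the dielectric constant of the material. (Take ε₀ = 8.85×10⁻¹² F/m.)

22.9

A = (6.09 cm)² = 3.71×10⁻³ m².
κ = Cd/(ε₀A) = 5.83×10⁻¹⁰ × 1.29×10⁻³ / (8.85×10⁻¹² × 3.71×10⁻³) = 22.9.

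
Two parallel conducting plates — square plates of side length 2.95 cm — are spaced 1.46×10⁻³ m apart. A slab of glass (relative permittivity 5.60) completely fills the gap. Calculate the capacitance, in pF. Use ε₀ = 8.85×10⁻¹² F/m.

29.5 pF

A = (2.95 cm)² = 8.70×10⁻⁴ m².
C = κε₀A/d = 5.60 × 8.85×10⁻¹² × 8.70×10⁻⁴ / 1.46×10⁻³ = 2.95×10⁻¹¹ F.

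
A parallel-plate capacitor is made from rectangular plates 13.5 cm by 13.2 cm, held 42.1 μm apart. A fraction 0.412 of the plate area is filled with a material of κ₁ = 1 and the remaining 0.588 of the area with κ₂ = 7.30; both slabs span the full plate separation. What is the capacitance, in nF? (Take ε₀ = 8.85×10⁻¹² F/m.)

A = 13.5 × 13.2 cm² = 1.78×10⁻² m².
Side-by-side slabs ⇒ two capacitors in parallel, each spanning the full gap.
C₁ = κ₁ε₀A₁/d = 1.00 × 8.85×10⁻¹² × 7.34×10⁻³ / 4.21×10⁻⁵ = 1.54×10⁻⁹ F.
C₂ = κ₂ε₀A₂/d = 7.30 × 8.85×10⁻¹² × 1.05×10⁻² / 4.21×10⁻⁵ = 1.61×10⁻⁸ F.
C = C₁ + C₂ = 1.76×10⁻⁸ F.

C ≈ 17.6 nF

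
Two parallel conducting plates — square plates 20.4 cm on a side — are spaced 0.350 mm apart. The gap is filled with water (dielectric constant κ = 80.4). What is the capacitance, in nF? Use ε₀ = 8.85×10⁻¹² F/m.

A = (20.4 cm)² = 4.16×10⁻² m².
C = κε₀A/d = 80.4 × 8.85×10⁻¹² × 4.16×10⁻² / 3.50×10⁻⁴ = 8.46×10⁻⁸ F.

C ≈ 84.6 nF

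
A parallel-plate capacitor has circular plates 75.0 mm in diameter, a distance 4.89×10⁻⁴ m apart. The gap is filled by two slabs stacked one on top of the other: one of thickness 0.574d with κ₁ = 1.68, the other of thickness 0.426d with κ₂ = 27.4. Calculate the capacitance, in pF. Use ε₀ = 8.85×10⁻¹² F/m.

224 pF

A = π(75.0/2 mm)² = 4.42×10⁻³ m².
Stacked slabs ⇒ two capacitors in series, each with the full plate area.
C₁ = κ₁ε₀A/d₁ = 1.68 × 8.85×10⁻¹² × 4.42×10⁻³ / 2.81×10⁻⁴ = 2.34×10⁻¹⁰ F.
C₂ = κ₂ε₀A/d₂ = 27.4 × 8.85×10⁻¹² × 4.42×10⁻³ / 2.08×10⁻⁴ = 5.14×10⁻⁹ F.
C = (1/C₁ + 1/C₂)⁻¹ = 2.24×10⁻¹⁰ F.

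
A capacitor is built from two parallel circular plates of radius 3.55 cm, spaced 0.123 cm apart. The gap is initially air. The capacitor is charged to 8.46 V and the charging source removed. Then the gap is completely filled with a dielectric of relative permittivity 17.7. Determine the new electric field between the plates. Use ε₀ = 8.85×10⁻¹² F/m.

A = π(3.55 cm)² = 3.96×10⁻³ m².
Initially C₁ = ε₀A/d = 8.85×10⁻¹² × 3.96×10⁻³ / 1.23×10⁻³ = 2.85×10⁻¹¹ F.
E₁ = 6.88×10³ V/m.
Isolated ⇒ Q is held fixed. V₂ = Q/C₂ = V₁/17.7; E = V/d, so E₂/E₁ = (V₂/V₁)(d₁/d₂) = 0.0565.
E₂ = 0.0565 × 6.88×10³ = 3.89×10² V/m.

389 V/m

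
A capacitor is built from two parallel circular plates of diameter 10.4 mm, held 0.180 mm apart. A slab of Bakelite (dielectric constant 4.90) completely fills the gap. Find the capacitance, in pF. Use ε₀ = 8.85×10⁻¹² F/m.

A = π(10.4/2 mm)² = 8.49×10⁻⁵ m².
C = κε₀A/d = 4.90 × 8.85×10⁻¹² × 8.49×10⁻⁵ / 1.80×10⁻⁴ = 2.05×10⁻¹¹ F.

C ≈ 20.5 pF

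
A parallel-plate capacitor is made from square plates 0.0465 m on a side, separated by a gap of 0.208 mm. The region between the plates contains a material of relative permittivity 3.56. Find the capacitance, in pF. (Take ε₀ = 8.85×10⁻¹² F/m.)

328 pF

A = (0.0465 m)² = 2.16×10⁻³ m².
C = κε₀A/d = 3.56 × 8.85×10⁻¹² × 2.16×10⁻³ / 2.08×10⁻⁴ = 3.28×10⁻¹⁰ F.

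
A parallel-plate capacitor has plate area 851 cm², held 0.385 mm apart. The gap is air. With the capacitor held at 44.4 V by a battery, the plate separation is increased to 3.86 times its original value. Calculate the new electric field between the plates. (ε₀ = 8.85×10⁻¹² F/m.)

29.9 kV/m

A = 851 cm² = 8.51×10⁻² m².
Initially C₁ = ε₀A/d = 8.85×10⁻¹² × 8.51×10⁻² / 3.85×10⁻⁴ = 1.96×10⁻⁹ F.
E₁ = 1.15×10⁵ V/m.
Battery connected ⇒ V is held fixed. E = V/d, so E₂/E₁ = d₁/d₂ = 0.259.
E₂ = 0.259 × 1.15×10⁵ = 2.99×10⁴ V/m.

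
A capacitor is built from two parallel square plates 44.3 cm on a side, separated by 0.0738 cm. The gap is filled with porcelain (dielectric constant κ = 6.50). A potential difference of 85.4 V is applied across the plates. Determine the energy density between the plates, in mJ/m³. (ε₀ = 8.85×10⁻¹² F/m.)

385 mJ/m³

E = V/d = 85.4 / 7.38×10⁻⁴ = 1.16×10⁵ V/m.
u = ½κε₀E² = ½ × 6.50 × 8.85×10⁻¹² × (1.16×10⁵)² = 0.385 J/m³.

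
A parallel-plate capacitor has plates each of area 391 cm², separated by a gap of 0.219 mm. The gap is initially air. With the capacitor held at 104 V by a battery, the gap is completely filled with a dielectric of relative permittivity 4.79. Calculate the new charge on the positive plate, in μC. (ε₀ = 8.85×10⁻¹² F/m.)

Q ≈ 0.787 μC

A = 391 cm² = 3.91×10⁻² m².
Initially C₁ = ε₀A/d = 8.85×10⁻¹² × 3.91×10⁻² / 2.19×10⁻⁴ = 1.58×10⁻⁹ F.
Q₁ = 1.64×10⁻⁷ C.
Battery connected ⇒ V is held fixed. C₂ = 4.79 C₁ and Q = CV, so Q₂/Q₁ = C₂/C₁ = 4.79.
Q₂ = 4.79 × 1.64×10⁻⁷ = 7.87×10⁻⁷ C.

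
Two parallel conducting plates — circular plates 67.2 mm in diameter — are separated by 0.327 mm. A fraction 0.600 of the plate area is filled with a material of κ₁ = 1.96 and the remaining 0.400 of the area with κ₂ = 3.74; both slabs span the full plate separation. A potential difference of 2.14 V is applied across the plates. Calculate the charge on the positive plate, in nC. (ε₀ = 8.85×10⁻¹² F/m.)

Q ≈ 0.549 nC

A = π(67.2/2 mm)² = 3.55×10⁻³ m².
Side-by-side slabs ⇒ two capacitors in parallel, each spanning the full gap.
C₁ = κ₁ε₀A₁/d = 1.96 × 8.85×10⁻¹² × 2.13×10⁻³ / 3.27×10⁻⁴ = 1.13×10⁻¹⁰ F.
C₂ = κ₂ε₀A₂/d = 3.74 × 8.85×10⁻¹² × 1.42×10⁻³ / 3.27×10⁻⁴ = 1.44×10⁻¹⁰ F.
C = C₁ + C₂ = 2.56×10⁻¹⁰ F.
Q = CV = 2.56×10⁻¹⁰ × 2.14 = 5.49×10⁻¹⁰ C.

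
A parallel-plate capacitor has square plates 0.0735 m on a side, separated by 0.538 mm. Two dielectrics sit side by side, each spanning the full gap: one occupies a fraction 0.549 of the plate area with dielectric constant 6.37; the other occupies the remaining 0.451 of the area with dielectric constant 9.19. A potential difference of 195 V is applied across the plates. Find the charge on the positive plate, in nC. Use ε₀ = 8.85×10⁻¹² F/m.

A = (0.0735 m)² = 5.40×10⁻³ m².
Side-by-side slabs ⇒ two capacitors in parallel, each spanning the full gap.
C₁ = κ₁ε₀A₁/d = 6.37 × 8.85×10⁻¹² × 2.97×10⁻³ / 5.38×10⁻⁴ = 3.11×10⁻¹⁰ F.
C₂ = κ₂ε₀A₂/d = 9.19 × 8.85×10⁻¹² × 2.44×10⁻³ / 5.38×10⁻⁴ = 3.68×10⁻¹⁰ F.
C = C₁ + C₂ = 6.79×10⁻¹⁰ F.
Q = CV = 6.79×10⁻¹⁰ × 195 = 1.32×10⁻⁷ C.

Q ≈ 132 nC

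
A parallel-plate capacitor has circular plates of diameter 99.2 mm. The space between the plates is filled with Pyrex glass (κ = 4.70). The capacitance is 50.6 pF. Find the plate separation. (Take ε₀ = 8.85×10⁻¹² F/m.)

A = π(99.2/2 mm)² = 7.73×10⁻³ m².
d = κε₀A/C = 4.70 × 8.85×10⁻¹² × 7.73×10⁻³ / 5.06×10⁻¹¹ = 6.35×10⁻³ m.

d ≈ 6.35 mm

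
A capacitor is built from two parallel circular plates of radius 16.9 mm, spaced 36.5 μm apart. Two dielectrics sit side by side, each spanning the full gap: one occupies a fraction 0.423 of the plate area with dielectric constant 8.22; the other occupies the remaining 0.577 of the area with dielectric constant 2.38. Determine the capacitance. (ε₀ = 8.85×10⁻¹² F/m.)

A = π(16.9 mm)² = 8.97×10⁻⁴ m².
Side-by-side slabs ⇒ two capacitors in parallel, each spanning the full gap.
C₁ = κ₁ε₀A₁/d = 8.22 × 8.85×10⁻¹² × 3.80×10⁻⁴ / 3.65×10⁻⁵ = 7.56×10⁻¹⁰ F.
C₂ = κ₂ε₀A₂/d = 2.38 × 8.85×10⁻¹² × 5.18×10⁻⁴ / 3.65×10⁻⁵ = 2.99×10⁻¹⁰ F.
C = C₁ + C₂ = 1.06×10⁻⁹ F.

1.06 nF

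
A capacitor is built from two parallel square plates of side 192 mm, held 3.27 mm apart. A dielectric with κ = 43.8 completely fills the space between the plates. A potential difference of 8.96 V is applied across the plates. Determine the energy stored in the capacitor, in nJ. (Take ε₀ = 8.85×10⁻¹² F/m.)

A = (192 mm)² = 3.69×10⁻² m².
C = κε₀A/d = 43.8 × 8.85×10⁻¹² × 3.69×10⁻² / 3.27×10⁻³ = 4.37×10⁻⁹ F.
U = ½CV² = ½ × 4.37×10⁻⁹ × (8.96)² = 1.75×10⁻⁷ J.

U ≈ 175 nJ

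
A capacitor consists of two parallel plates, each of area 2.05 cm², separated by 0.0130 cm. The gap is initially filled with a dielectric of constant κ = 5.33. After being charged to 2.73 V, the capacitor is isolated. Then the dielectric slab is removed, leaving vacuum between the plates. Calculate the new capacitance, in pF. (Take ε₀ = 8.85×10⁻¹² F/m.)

A = 2.05 cm² = 2.05×10⁻⁴ m².
Initially C₁ = κε₀A/d = 5.33 × 8.85×10⁻¹² × 2.05×10⁻⁴ / 1.30×10⁻⁴ = 7.44×10⁻¹¹ F.
C = κε₀A/d scales with κ, so C₂/C₁ = 1/κ = 1/5.33 = 0.188.
C₂ = 0.188 × 7.44×10⁻¹¹ = 1.40×10⁻¹¹ F.

C ≈ 14.0 pF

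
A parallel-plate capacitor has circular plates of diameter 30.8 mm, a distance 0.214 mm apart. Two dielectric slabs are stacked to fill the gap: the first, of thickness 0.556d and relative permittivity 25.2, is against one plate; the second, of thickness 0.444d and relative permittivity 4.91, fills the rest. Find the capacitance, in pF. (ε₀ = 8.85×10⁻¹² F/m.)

C ≈ 274 pF

A = π(30.8/2 mm)² = 7.45×10⁻⁴ m².
Stacked slabs ⇒ two capacitors in series, each with the full plate area.
C₁ = κ₁ε₀A/d₁ = 25.2 × 8.85×10⁻¹² × 7.45×10⁻⁴ / 1.19×10⁻⁴ = 1.40×10⁻⁹ F.
C₂ = κ₂ε₀A/d₂ = 4.91 × 8.85×10⁻¹² × 7.45×10⁻⁴ / 9.50×10⁻⁵ = 3.41×10⁻¹⁰ F.
C = (1/C₁ + 1/C₂)⁻¹ = 2.74×10⁻¹⁰ F.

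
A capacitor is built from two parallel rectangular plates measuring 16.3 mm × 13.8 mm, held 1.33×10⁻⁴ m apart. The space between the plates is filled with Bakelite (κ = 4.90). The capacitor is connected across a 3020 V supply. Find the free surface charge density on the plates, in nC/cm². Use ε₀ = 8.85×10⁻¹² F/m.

98.5 nC/cm²

A = 16.3 × 13.8 mm² = 2.25×10⁻⁴ m².
C = κε₀A/d = 4.90 × 8.85×10⁻¹² × 2.25×10⁻⁴ / 1.33×10⁻⁴ = 7.33×10⁻¹¹ F.
σ = Q/A = CV/A = 7.33×10⁻¹¹ × 3020 / 2.25×10⁻⁴ = 9.85×10⁻⁴ C/m².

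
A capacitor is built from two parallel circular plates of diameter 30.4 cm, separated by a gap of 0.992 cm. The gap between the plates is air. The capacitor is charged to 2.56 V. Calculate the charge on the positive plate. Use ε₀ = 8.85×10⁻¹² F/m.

Q ≈ 166 pC

A = π(30.4/2 cm)² = 7.26×10⁻² m².
C = ε₀A/d = 8.85×10⁻¹² × 7.26×10⁻² / 9.92×10⁻³ = 6.48×10⁻¹¹ F.
Q = CV = 6.48×10⁻¹¹ × 2.56 = 1.66×10⁻¹⁰ C.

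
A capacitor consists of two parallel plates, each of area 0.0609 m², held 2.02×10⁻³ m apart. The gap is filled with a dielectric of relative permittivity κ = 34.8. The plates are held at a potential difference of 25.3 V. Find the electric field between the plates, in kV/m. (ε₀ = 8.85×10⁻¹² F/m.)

E = V/d = 25.3 / 2.02×10⁻³ = 1.25×10⁴ V/m.

E ≈ 12.5 kV/m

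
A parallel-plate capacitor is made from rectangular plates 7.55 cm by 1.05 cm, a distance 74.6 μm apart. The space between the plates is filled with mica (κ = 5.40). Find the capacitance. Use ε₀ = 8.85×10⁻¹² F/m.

A = 7.55 × 1.05 cm² = 7.93×10⁻⁴ m².
C = κε₀A/d = 5.40 × 8.85×10⁻¹² × 7.93×10⁻⁴ / 7.46×10⁻⁵ = 5.08×10⁻¹⁰ F.

C ≈ 0.508 nF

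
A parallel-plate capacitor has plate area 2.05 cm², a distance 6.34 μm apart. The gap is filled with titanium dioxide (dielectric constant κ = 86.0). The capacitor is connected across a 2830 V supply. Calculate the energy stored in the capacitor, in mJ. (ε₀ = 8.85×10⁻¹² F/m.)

A = 2.05 cm² = 2.05×10⁻⁴ m².
C = κε₀A/d = 86.0 × 8.85×10⁻¹² × 2.05×10⁻⁴ / 6.34×10⁻⁶ = 2.46×10⁻⁸ F.
U = ½CV² = ½ × 2.46×10⁻⁸ × (2830)² = 9.85×10⁻² J.

U ≈ 98.5 mJ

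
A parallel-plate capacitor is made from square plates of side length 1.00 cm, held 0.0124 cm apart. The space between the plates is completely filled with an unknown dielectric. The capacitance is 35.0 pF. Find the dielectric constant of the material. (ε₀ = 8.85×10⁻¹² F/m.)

4.90

A = (1.00 cm)² = 1.00×10⁻⁴ m².
κ = Cd/(ε₀A) = 3.50×10⁻¹¹ × 1.24×10⁻⁴ / (8.85×10⁻¹² × 1.00×10⁻⁴) = 4.90.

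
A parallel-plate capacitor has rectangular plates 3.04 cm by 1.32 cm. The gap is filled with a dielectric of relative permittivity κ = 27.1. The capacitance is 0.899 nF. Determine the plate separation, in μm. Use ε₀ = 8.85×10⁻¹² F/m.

107 μm

A = 3.04 × 1.32 cm² = 4.01×10⁻⁴ m².
d = κε₀A/C = 27.1 × 8.85×10⁻¹² × 4.01×10⁻⁴ / 8.99×10⁻¹⁰ = 1.07×10⁻⁴ m.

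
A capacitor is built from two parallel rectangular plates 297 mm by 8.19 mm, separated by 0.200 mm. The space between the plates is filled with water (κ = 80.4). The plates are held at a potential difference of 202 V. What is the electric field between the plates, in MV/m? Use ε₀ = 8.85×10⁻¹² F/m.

E = V/d = 202 / 2.00×10⁻⁴ = 1.01×10⁶ V/m.

E ≈ 1.01 MV/m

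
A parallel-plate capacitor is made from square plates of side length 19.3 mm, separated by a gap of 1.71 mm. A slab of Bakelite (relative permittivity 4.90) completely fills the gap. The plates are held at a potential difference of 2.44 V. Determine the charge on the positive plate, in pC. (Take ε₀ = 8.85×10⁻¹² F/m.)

A = (19.3 mm)² = 3.72×10⁻⁴ m².
C = κε₀A/d = 4.90 × 8.85×10⁻¹² × 3.72×10⁻⁴ / 1.71×10⁻³ = 9.45×10⁻¹² F.
Q = CV = 9.45×10⁻¹² × 2.44 = 2.30×10⁻¹¹ C.

23.0 pC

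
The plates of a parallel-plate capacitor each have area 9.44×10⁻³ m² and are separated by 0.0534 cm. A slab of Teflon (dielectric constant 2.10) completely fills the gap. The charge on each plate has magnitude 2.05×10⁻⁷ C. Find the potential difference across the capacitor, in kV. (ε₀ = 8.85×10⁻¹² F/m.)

C = κε₀A/d = 2.10 × 8.85×10⁻¹² × 9.44×10⁻³ / 5.34×10⁻⁴ = 3.29×10⁻¹⁰ F.
V = Q/C = 2.05×10⁻⁷ / 3.29×10⁻¹⁰ = 6.24×10² V.

0.624 kV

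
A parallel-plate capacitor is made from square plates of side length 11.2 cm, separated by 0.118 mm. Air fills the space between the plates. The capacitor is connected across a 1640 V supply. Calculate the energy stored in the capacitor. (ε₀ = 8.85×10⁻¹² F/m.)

A = (11.2 cm)² = 1.25×10⁻² m².
C = ε₀A/d = 8.85×10⁻¹² × 1.25×10⁻² / 1.18×10⁻⁴ = 9.41×10⁻¹⁰ F.
U = ½CV² = ½ × 9.41×10⁻¹⁰ × (1640)² = 1.27×10⁻³ J.

1.27 mJ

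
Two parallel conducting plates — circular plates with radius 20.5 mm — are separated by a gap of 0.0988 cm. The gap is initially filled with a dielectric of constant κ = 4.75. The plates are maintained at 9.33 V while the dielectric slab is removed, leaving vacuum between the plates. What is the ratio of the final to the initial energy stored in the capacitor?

0.211

Battery connected ⇒ V is held fixed.
C₂ = 0.211 C₁ and U = ½CV², so U₂/U₁ = C₂/C₁ = 0.211.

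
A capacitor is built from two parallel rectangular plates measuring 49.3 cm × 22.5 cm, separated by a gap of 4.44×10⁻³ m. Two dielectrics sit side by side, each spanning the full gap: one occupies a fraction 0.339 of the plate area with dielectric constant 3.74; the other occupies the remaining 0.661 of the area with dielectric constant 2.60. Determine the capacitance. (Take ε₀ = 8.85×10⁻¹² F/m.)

A = 49.3 × 22.5 cm² = 0.111 m².
Side-by-side slabs ⇒ two capacitors in parallel, each spanning the full gap.
C₁ = κ₁ε₀A₁/d = 3.74 × 8.85×10⁻¹² × 3.76×10⁻² / 4.44×10⁻³ = 2.80×10⁻¹⁰ F.
C₂ = κ₂ε₀A₂/d = 2.60 × 8.85×10⁻¹² × 7.33×10⁻² / 4.44×10⁻³ = 3.80×10⁻¹⁰ F.
C = C₁ + C₂ = 6.60×10⁻¹⁰ F.

0.660 nF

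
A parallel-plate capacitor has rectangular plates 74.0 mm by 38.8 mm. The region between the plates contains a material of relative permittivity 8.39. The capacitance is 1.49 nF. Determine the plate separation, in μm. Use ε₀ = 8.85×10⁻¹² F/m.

A = 74.0 × 38.8 mm² = 2.87×10⁻³ m².
d = κε₀A/C = 8.39 × 8.85×10⁻¹² × 2.87×10⁻³ / 1.49×10⁻⁹ = 1.43×10⁻⁴ m.

d ≈ 143 μm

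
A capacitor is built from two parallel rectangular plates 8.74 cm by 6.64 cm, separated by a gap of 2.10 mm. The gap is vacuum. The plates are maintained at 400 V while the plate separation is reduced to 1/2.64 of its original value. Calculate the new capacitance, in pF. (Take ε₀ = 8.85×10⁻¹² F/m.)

64.6 pF

A = 8.74 × 6.64 cm² = 5.80×10⁻³ m².
Initially C₁ = ε₀A/d = 8.85×10⁻¹² × 5.80×10⁻³ / 2.10×10⁻³ = 2.45×10⁻¹¹ F.
C = ε₀A/d scales as 1/d, so C₂/C₁ = d₁/d₂ = 2.64.
C₂ = 2.64 × 2.45×10⁻¹¹ = 6.46×10⁻¹¹ F.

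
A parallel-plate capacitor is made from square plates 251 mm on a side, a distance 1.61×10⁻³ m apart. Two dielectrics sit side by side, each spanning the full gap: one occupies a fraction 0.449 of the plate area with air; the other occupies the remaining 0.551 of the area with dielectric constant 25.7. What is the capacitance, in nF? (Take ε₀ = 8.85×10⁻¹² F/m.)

5.06 nF

A = (251 mm)² = 6.30×10⁻² m².
Side-by-side slabs ⇒ two capacitors in parallel, each spanning the full gap.
C₁ = κ₁ε₀A₁/d = 1.00 × 8.85×10⁻¹² × 2.83×10⁻² / 1.61×10⁻³ = 1.55×10⁻¹⁰ F.
C₂ = κ₂ε₀A₂/d = 25.7 × 8.85×10⁻¹² × 3.47×10⁻² / 1.61×10⁻³ = 4.90×10⁻⁹ F.
C = C₁ + C₂ = 5.06×10⁻⁹ F.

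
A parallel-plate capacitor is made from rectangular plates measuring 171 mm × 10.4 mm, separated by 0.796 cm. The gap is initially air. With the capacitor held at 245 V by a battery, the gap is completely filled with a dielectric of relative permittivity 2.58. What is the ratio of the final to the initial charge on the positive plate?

Battery connected ⇒ V is held fixed.
C₂ = 2.58 C₁ and Q = CV, so Q₂/Q₁ = C₂/C₁ = 2.58.

Q₂/Q₁ ≈ 2.58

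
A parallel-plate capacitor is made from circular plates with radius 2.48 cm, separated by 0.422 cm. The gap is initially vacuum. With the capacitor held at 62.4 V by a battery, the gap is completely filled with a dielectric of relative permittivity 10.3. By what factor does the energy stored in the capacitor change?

Battery connected ⇒ V is held fixed.
C₂ = 10.3 C₁ and U = ½CV², so U₂/U₁ = C₂/C₁ = 10.3.

10.3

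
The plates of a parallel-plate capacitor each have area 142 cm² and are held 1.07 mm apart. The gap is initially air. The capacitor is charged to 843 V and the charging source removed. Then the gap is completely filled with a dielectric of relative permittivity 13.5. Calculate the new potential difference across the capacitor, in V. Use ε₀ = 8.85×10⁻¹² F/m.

62.4 V

A = 142 cm² = 1.42×10⁻² m².
Initially C₁ = ε₀A/d = 8.85×10⁻¹² × 1.42×10⁻² / 1.07×10⁻³ = 1.17×10⁻¹⁰ F.
V₁ = 8.43×10² V.
Isolated ⇒ Q is held fixed. C₂ = 13.5 C₁ and V = Q/C, so V₂/V₁ = C₁/C₂ = 0.0741.
V₂ = 0.0741 × 8.43×10² = 62.4 V.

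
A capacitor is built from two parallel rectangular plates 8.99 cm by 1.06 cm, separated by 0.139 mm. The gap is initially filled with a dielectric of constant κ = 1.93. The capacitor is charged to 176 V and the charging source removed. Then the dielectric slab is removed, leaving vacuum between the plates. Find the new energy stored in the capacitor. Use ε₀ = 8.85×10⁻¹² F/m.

3.50 μJ

A = 8.99 × 1.06 cm² = 9.53×10⁻⁴ m².
Initially C₁ = κε₀A/d = 1.93 × 8.85×10⁻¹² × 9.53×10⁻⁴ / 1.39×10⁻⁴ = 1.17×10⁻¹⁰ F.
U₁ = 1.81×10⁻⁶ J.
Isolated ⇒ Q is held fixed. C₂ = 0.518 C₁ and U = Q²/(2C), so U₂/U₁ = C₁/C₂ = 1.93.
U₂ = 1.93 × 1.81×10⁻⁶ = 3.50×10⁻⁶ J.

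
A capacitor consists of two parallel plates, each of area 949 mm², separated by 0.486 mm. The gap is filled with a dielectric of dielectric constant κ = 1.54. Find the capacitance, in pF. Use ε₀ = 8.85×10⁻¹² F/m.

26.6 pF

A = 949 mm² = 9.49×10⁻⁴ m².
C = κε₀A/d = 1.54 × 8.85×10⁻¹² × 9.49×10⁻⁴ / 4.86×10⁻⁴ = 2.66×10⁻¹¹ F.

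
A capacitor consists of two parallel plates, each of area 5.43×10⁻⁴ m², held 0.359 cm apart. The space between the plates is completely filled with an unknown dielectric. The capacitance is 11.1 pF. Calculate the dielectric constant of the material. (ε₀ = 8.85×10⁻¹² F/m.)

8.29

κ = Cd/(ε₀A) = 1.11×10⁻¹¹ × 3.59×10⁻³ / (8.85×10⁻¹² × 5.43×10⁻⁴) = 8.29.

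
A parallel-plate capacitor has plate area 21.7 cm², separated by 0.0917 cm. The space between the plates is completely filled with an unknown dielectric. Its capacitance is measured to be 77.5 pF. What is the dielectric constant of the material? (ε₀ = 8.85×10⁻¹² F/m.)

A = 21.7 cm² = 2.17×10⁻³ m².
κ = Cd/(ε₀A) = 7.75×10⁻¹¹ × 9.17×10⁻⁴ / (8.85×10⁻¹² × 2.17×10⁻³) = 3.70.

κ ≈ 3.70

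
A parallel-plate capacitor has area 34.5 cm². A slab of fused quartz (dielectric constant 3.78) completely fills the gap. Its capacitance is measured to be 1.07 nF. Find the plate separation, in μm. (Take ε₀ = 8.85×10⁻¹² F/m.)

A = 34.5 cm² = 3.45×10⁻³ m².
d = κε₀A/C = 3.78 × 8.85×10⁻¹² × 3.45×10⁻³ / 1.07×10⁻⁹ = 1.08×10⁻⁴ m.

d ≈ 108 μm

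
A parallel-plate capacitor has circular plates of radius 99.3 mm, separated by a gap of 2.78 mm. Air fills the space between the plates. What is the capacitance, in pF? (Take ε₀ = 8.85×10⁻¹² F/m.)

98.6 pF

A = π(99.3 mm)² = 3.10×10⁻² m².
C = ε₀A/d = 8.85×10⁻¹² × 3.10×10⁻² / 2.78×10⁻³ = 9.86×10⁻¹¹ F.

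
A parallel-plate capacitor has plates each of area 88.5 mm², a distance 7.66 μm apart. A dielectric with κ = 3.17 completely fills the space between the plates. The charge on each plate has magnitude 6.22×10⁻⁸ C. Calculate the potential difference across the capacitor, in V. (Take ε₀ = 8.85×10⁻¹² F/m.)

A = 88.5 mm² = 8.85×10⁻⁵ m².
C = κε₀A/d = 3.17 × 8.85×10⁻¹² × 8.85×10⁻⁵ / 7.66×10⁻⁶ = 3.24×10⁻¹⁰ F.
V = Q/C = 6.22×10⁻⁸ / 3.24×10⁻¹⁰ = 1.92×10² V.

192 V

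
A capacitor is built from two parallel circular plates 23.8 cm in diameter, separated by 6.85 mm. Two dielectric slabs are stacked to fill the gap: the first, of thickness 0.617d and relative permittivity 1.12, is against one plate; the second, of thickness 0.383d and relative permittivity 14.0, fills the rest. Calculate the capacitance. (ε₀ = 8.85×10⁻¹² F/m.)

C ≈ 99.4 pF

A = π(23.8/2 cm)² = 4.45×10⁻² m².
Stacked slabs ⇒ two capacitors in series, each with the full plate area.
C₁ = κ₁ε₀A/d₁ = 1.12 × 8.85×10⁻¹² × 4.45×10⁻² / 4.23×10⁻³ = 1.04×10⁻¹⁰ F.
C₂ = κ₂ε₀A/d₂ = 14.0 × 8.85×10⁻¹² × 4.45×10⁻² / 2.62×10⁻³ = 2.10×10⁻⁹ F.
C = (1/C₁ + 1/C₂)⁻¹ = 9.94×10⁻¹¹ F.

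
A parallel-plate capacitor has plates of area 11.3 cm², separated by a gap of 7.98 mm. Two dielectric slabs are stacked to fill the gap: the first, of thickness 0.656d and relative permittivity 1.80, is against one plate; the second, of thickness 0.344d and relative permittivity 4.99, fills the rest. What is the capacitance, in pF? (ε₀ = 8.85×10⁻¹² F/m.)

2.89 pF

A = 11.3 cm² = 1.13×10⁻³ m².
Stacked slabs ⇒ two capacitors in series, each with the full plate area.
C₁ = κ₁ε₀A/d₁ = 1.80 × 8.85×10⁻¹² × 1.13×10⁻³ / 5.23×10⁻³ = 3.44×10⁻¹² F.
C₂ = κ₂ε₀A/d₂ = 4.99 × 8.85×10⁻¹² × 1.13×10⁻³ / 2.75×10⁻³ = 1.82×10⁻¹¹ F.
C = (1/C₁ + 1/C₂)⁻¹ = 2.89×10⁻¹² F.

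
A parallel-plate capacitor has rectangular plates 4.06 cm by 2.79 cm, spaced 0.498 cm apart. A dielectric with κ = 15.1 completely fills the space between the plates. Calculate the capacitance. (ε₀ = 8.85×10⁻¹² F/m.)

C ≈ 30.4 pF

A = 4.06 × 2.79 cm² = 1.13×10⁻³ m².
C = κε₀A/d = 15.1 × 8.85×10⁻¹² × 1.13×10⁻³ / 4.98×10⁻³ = 3.04×10⁻¹¹ F.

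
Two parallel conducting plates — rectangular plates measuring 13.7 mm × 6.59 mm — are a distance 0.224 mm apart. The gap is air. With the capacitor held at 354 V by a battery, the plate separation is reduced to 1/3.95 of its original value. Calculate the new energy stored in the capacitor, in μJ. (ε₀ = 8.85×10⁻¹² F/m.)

0.883 μJ

A = 13.7 × 6.59 mm² = 9.03×10⁻⁵ m².
Initially C₁ = ε₀A/d = 8.85×10⁻¹² × 9.03×10⁻⁵ / 2.24×10⁻⁴ = 3.57×10⁻¹² F.
U₁ = 2.24×10⁻⁷ J.
Battery connected ⇒ V is held fixed. C₂ = 3.95 C₁ and U = ½CV², so U₂/U₁ = C₂/C₁ = 3.95.
U₂ = 3.95 × 2.24×10⁻⁷ = 8.83×10⁻⁷ J.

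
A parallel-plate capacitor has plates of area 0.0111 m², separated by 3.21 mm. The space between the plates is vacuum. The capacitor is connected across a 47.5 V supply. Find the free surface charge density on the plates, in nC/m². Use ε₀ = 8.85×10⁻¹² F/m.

C = ε₀A/d = 8.85×10⁻¹² × 1.11×10⁻² / 3.21×10⁻³ = 3.06×10⁻¹¹ F.
σ = Q/A = CV/A = 3.06×10⁻¹¹ × 47.5 / 1.11×10⁻² = 1.31×10⁻⁷ C/m².

σ ≈ 131 nC/m²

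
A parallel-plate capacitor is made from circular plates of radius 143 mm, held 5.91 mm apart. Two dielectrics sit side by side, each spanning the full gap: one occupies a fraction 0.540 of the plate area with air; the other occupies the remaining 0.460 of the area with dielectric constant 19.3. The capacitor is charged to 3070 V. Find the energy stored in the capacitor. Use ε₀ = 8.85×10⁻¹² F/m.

A = π(143 mm)² = 6.42×10⁻² m².
Side-by-side slabs ⇒ two capacitors in parallel, each spanning the full gap.
C₁ = κ₁ε₀A₁/d = 1.00 × 8.85×10⁻¹² × 3.47×10⁻² / 5.91×10⁻³ = 5.19×10⁻¹¹ F.
C₂ = κ₂ε₀A₂/d = 19.3 × 8.85×10⁻¹² × 2.96×10⁻² / 5.91×10⁻³ = 8.54×10⁻¹⁰ F.
C = C₁ + C₂ = 9.06×10⁻¹⁰ F.
U = ½CV² = ½ × 9.06×10⁻¹⁰ × (3070)² = 4.27×10⁻³ J.

U ≈ 4.27 mJ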